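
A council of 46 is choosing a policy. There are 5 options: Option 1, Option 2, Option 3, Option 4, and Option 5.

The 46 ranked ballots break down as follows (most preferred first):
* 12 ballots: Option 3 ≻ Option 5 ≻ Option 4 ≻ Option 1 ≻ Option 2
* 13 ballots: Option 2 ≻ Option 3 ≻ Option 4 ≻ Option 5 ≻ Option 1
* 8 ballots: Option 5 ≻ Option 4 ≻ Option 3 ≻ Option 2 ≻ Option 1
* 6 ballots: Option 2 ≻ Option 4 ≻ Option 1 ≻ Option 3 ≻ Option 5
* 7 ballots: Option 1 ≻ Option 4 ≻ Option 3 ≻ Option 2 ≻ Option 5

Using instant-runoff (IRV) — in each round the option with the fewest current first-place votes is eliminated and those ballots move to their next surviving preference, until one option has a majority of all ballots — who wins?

Option 3

Round 1: Option 1 7, Option 2 19, Option 3 12, Option 4 0, Option 5 8. Option 4 eliminated.
Round 2: Option 1 7, Option 2 19, Option 3 12, Option 5 8. Option 1 eliminated.
Round 3: Option 2 19, Option 3 19, Option 5 8. Option 5 eliminated.
Round 4: Option 2 19, Option 3 27. Option 3 has a majority (≥24).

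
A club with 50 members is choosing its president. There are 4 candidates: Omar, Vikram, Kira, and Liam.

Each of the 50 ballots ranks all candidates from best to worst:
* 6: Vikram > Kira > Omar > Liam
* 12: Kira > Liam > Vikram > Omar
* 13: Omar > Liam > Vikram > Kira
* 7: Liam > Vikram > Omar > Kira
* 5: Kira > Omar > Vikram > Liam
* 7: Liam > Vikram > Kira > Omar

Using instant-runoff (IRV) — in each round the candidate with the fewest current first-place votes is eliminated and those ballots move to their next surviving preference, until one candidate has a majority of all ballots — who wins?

Round 1: Omar 13, Vikram 6, Kira 17, Liam 14. Vikram eliminated.
Round 2: Omar 13, Kira 23, Liam 14. Omar eliminated.
Round 3: Kira 23, Liam 27. Liam has a majority (≥26).

Liam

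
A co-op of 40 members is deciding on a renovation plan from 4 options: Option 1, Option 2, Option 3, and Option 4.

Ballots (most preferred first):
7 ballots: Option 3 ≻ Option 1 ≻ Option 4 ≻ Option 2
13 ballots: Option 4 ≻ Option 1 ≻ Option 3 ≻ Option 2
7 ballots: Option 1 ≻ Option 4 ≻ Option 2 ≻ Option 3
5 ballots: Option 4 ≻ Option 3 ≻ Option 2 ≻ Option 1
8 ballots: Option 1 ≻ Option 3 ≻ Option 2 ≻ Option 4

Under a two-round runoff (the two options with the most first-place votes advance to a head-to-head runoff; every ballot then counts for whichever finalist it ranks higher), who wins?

Round 1 first-place votes: Option 1 15, Option 2 0, Option 3 7, Option 4 18. Option 4 and Option 1 advance.
Runoff: Option 4 is ranked above Option 1 on 18 ballots, Option 1 above Option 4 on 22.

Option 1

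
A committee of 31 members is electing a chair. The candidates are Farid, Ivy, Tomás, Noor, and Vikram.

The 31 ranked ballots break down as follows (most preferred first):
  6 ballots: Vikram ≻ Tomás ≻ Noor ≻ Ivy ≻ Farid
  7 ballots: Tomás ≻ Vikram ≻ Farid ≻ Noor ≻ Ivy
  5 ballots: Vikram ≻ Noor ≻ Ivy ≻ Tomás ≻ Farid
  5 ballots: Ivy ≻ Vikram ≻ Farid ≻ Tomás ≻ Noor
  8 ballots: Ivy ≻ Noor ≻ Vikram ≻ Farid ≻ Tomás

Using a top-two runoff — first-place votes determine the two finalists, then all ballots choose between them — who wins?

Round 1 first-place votes: Farid 0, Ivy 13, Tomás 7, Noor 0, Vikram 11. Ivy and Vikram advance.
Runoff: Ivy is ranked above Vikram on 13 ballots, Vikram above Ivy on 18.

Vikram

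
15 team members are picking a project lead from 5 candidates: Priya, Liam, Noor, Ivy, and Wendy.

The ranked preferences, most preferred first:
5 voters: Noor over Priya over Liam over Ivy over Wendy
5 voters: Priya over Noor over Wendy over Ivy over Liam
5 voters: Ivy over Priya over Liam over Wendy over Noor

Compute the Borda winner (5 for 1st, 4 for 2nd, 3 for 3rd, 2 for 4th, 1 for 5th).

Priya

Priya: 5×4 + 5×5 + 5×4 = 65
Liam: 5×3 + 5×1 + 5×3 = 35
Noor: 5×5 + 5×4 + 5×1 = 50
Ivy: 5×2 + 5×2 + 5×5 = 45
Wendy: 5×1 + 5×3 + 5×2 = 30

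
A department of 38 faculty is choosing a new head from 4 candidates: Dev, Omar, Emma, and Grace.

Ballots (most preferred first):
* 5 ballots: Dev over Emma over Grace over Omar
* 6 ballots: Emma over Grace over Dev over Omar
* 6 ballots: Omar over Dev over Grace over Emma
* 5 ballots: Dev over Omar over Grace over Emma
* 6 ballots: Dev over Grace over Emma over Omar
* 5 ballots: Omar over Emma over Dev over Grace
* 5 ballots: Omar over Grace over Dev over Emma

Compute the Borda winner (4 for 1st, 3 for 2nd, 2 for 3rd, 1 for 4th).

Dev: 5×4 + 6×2 + 6×3 + 5×4 + 6×4 + 5×2 + 5×2 = 114
Omar: 5×1 + 6×1 + 6×4 + 5×3 + 6×1 + 5×4 + 5×4 = 96
Emma: 5×3 + 6×4 + 6×1 + 5×1 + 6×2 + 5×3 + 5×1 = 82
Grace: 5×2 + 6×3 + 6×2 + 5×2 + 6×3 + 5×1 + 5×3 = 88

Dev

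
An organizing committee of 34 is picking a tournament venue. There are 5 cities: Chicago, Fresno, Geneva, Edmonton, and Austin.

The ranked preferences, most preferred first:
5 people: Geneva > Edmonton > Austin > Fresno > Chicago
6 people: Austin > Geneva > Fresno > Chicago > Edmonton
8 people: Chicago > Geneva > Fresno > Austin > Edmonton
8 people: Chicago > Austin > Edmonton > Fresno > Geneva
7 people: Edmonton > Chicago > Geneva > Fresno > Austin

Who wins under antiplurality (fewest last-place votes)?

Fresno

Last-place votes: Chicago 5, Fresno 0, Geneva 8, Edmonton 14, Austin 7.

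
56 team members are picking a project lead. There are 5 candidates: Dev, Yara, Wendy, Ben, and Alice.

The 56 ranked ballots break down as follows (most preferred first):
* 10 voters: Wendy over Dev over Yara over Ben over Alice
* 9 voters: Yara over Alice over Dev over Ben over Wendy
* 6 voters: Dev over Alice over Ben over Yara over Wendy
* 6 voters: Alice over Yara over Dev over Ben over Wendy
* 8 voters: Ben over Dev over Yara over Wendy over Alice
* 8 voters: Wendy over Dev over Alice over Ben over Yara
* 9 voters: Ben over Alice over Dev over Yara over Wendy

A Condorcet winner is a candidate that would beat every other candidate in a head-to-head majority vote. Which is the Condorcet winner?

Dev vs Yara: 41–15
Dev vs Wendy: 38–18
Dev vs Ben: 39–17
Dev vs Alice: 32–24
Dev beats every other candidate.

Dev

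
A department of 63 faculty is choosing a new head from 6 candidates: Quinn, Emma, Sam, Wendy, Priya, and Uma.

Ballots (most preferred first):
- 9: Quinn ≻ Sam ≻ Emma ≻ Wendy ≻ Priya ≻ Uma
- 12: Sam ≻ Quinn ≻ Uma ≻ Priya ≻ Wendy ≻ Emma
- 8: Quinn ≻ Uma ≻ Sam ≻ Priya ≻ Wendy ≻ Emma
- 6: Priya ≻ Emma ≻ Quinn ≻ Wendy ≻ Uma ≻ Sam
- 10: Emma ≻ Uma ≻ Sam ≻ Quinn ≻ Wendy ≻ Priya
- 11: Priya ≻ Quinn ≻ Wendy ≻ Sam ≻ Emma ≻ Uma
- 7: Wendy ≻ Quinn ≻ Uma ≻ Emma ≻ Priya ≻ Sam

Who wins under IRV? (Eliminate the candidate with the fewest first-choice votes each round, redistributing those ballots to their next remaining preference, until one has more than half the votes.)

Quinn

Round 1: Quinn 17, Emma 10, Sam 12, Wendy 7, Priya 17, Uma 0. Uma eliminated.
Round 2: Quinn 17, Emma 10, Sam 12, Wendy 7, Priya 17. Wendy eliminated.
Round 3: Quinn 24, Emma 10, Sam 12, Priya 17. Emma eliminated.
Round 4: Quinn 24, Sam 22, Priya 17. Priya eliminated.
Round 5: Quinn 41, Sam 22. Quinn has a majority (≥32).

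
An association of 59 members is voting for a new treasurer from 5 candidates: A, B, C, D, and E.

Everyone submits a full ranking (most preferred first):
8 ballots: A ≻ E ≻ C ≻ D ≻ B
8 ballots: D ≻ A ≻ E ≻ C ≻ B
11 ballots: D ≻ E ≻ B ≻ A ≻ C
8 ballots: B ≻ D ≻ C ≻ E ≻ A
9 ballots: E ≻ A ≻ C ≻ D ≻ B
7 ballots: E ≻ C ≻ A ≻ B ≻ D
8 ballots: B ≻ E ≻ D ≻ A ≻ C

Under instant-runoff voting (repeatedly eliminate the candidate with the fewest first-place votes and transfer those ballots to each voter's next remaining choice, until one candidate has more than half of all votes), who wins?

Round 1: A 8, B 16, C 0, D 19, E 16. C eliminated.
Round 2: A 8, B 16, D 19, E 16. A eliminated.
Round 3: B 16, D 19, E 24. B eliminated.
Round 4: D 27, E 32. E has a majority (≥30).

E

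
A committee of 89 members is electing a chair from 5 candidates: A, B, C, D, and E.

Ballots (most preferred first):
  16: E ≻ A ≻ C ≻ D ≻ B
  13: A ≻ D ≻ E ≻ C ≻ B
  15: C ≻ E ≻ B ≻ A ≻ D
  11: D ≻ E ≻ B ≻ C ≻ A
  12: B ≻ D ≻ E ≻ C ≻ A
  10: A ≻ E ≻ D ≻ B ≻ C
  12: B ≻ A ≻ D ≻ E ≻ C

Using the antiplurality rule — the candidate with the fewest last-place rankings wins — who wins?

E

Last-place votes: A 23, B 29, C 22, D 15, E 0.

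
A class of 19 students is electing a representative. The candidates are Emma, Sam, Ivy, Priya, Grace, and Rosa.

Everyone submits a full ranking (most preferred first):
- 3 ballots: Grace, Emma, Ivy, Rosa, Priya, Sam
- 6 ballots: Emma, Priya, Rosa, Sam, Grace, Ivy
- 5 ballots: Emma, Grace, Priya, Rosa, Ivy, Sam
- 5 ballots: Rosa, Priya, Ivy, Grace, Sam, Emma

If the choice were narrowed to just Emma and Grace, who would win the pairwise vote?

Emma

Emma is ranked above Grace on 11 ballots; Grace above Emma on 8.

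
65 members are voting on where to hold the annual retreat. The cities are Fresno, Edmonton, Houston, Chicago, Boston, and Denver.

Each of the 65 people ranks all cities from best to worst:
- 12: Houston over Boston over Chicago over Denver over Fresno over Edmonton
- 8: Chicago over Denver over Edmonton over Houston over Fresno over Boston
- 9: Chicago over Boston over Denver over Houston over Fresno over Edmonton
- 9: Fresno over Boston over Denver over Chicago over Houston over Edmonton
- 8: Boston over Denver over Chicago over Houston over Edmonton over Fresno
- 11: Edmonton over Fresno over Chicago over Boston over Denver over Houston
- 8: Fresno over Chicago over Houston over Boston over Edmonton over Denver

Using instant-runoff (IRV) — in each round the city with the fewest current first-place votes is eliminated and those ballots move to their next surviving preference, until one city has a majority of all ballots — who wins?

Chicago

Round 1: Fresno 17, Edmonton 11, Houston 12, Chicago 17, Boston 8, Denver 0. Denver eliminated.
Round 2: Fresno 17, Edmonton 11, Houston 12, Chicago 17, Boston 8. Boston eliminated.
Round 3: Fresno 17, Edmonton 11, Houston 12, Chicago 25. Edmonton eliminated.
Round 4: Fresno 28, Houston 12, Chicago 25. Houston eliminated.
Round 5: Fresno 28, Chicago 37. Chicago has a majority (≥33).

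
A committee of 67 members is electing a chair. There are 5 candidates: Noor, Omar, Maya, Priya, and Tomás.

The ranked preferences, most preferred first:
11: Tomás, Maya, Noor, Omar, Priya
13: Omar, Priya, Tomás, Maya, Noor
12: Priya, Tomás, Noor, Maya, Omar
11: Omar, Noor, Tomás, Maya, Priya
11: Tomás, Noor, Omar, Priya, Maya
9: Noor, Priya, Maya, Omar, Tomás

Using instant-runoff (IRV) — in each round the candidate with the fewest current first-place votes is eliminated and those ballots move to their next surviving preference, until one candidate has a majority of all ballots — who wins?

Tomás

Round 1: Noor 9, Omar 24, Maya 0, Priya 12, Tomás 22. Maya eliminated.
Round 2: Noor 9, Omar 24, Priya 12, Tomás 22. Noor eliminated.
Round 3: Omar 24, Priya 21, Tomás 22. Priya eliminated.
Round 4: Omar 33, Tomás 34. Tomás has a majority (≥34).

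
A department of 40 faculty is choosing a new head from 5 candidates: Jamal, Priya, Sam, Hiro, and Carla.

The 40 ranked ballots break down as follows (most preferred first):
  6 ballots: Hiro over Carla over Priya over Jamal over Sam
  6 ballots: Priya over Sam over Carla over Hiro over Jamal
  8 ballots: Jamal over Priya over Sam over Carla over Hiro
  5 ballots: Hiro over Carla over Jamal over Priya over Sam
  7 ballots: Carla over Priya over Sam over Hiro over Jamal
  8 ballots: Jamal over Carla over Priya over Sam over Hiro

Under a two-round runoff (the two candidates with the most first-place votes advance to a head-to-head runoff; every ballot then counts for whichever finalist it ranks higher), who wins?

Hiro

Round 1 first-place votes: Jamal 16, Priya 6, Sam 0, Hiro 11, Carla 7. Jamal and Hiro advance.
Runoff: Jamal is ranked above Hiro on 16 ballots, Hiro above Jamal on 24.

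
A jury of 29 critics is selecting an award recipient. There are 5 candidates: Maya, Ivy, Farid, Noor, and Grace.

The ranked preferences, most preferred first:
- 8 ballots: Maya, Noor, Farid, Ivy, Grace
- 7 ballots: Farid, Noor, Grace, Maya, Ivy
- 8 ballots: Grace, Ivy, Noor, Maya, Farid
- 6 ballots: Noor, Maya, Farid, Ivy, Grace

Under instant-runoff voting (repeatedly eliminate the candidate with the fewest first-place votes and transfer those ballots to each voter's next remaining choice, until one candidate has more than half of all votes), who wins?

Grace

Round 1: Maya 8, Ivy 0, Farid 7, Noor 6, Grace 8. Ivy eliminated.
Round 2: Maya 8, Farid 7, Noor 6, Grace 8. Noor eliminated.
Round 3: Maya 14, Farid 7, Grace 8. Farid eliminated.
Round 4: Maya 14, Grace 15. Grace has a majority (≥15).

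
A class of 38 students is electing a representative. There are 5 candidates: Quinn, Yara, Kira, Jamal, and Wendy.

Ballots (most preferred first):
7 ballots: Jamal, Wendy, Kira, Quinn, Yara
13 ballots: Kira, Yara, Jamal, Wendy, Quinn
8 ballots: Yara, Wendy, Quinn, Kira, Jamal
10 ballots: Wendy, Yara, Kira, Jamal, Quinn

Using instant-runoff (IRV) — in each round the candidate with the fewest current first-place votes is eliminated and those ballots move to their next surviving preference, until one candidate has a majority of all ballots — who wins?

Round 1: Quinn 0, Yara 8, Kira 13, Jamal 7, Wendy 10. Quinn eliminated.
Round 2: Yara 8, Kira 13, Jamal 7, Wendy 10. Jamal eliminated.
Round 3: Yara 8, Kira 13, Wendy 17. Yara eliminated.
Round 4: Kira 13, Wendy 25. Wendy has a majority (≥20).

Wendy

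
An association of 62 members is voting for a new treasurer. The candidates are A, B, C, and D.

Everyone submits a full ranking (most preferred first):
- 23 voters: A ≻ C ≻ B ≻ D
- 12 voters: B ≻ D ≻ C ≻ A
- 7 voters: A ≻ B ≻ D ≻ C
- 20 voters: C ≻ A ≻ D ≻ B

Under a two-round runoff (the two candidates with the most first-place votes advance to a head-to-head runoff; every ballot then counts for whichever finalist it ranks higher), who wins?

C

Round 1 first-place votes: A 30, B 12, C 20, D 0. A and C advance.
Runoff: A is ranked above C on 30 ballots, C above A on 32.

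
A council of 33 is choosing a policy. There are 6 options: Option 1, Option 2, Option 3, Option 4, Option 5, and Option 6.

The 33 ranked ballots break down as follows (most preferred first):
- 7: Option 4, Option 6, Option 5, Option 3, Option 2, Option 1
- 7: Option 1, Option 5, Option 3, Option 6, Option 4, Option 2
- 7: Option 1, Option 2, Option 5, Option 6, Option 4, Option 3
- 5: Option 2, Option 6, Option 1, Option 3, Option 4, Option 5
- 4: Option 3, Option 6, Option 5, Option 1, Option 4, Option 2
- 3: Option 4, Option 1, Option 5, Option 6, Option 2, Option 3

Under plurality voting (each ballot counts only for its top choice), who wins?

First-place votes: Option 1 14, Option 2 5, Option 3 4, Option 4 10, Option 5 0, Option 6 0.

Option 1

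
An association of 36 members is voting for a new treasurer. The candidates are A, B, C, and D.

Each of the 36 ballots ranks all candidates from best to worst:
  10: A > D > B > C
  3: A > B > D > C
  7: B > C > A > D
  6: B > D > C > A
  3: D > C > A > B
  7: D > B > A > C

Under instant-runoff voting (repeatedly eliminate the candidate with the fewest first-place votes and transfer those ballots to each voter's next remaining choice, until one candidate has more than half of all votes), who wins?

B

Round 1: A 13, B 13, C 0, D 10. C eliminated.
Round 2: A 13, B 13, D 10. D eliminated.
Round 3: A 16, B 20. B has a majority (≥19).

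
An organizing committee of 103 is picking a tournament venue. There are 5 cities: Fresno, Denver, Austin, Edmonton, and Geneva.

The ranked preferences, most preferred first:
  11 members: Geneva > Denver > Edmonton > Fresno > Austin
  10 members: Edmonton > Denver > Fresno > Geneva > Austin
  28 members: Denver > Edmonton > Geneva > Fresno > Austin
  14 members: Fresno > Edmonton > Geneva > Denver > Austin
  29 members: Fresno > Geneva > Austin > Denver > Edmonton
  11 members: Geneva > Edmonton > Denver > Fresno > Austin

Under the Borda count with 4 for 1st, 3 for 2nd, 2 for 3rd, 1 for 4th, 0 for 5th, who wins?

Geneva

Fresno: 11×1 + 10×2 + 28×1 + 14×4 + 29×4 + 11×1 = 242
Denver: 11×3 + 10×3 + 28×4 + 14×1 + 29×1 + 11×2 = 240
Austin: 11×0 + 10×0 + 28×0 + 14×0 + 29×2 + 11×0 = 58
Edmonton: 11×2 + 10×4 + 28×3 + 14×3 + 29×0 + 11×3 = 221
Geneva: 11×4 + 10×1 + 28×2 + 14×2 + 29×3 + 11×4 = 269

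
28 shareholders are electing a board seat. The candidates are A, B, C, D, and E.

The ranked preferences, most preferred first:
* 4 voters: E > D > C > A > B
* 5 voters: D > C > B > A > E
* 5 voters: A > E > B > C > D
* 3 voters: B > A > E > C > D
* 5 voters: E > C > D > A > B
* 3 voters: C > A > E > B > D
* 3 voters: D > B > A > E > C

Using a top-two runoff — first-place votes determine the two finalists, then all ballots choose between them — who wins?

Round 1 first-place votes: A 5, B 3, C 3, D 8, E 9. E and D advance.
Runoff: E is ranked above D on 20 ballots, D above E on 8.

E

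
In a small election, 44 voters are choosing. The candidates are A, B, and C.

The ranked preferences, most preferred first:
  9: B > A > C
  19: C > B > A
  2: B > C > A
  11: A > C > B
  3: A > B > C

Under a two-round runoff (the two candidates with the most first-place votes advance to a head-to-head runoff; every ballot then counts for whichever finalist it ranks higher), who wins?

A

Round 1 first-place votes: A 14, B 11, C 19. C and A advance.
Runoff: C is ranked above A on 21 ballots, A above C on 23.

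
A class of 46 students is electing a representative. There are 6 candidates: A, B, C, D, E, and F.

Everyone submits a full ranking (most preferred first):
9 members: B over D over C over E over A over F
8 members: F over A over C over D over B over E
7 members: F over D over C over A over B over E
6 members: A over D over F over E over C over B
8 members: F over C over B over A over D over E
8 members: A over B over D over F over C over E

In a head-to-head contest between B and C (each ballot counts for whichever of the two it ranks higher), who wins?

C

B is ranked above C on 17 ballots; C above B on 29.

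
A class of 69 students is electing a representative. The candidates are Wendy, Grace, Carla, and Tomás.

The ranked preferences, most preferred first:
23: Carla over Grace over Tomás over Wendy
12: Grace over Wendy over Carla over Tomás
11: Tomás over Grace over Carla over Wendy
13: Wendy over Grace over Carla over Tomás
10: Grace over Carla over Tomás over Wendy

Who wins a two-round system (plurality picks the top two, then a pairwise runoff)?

Round 1 first-place votes: Wendy 13, Grace 22, Carla 23, Tomás 11. Carla and Grace advance.
Runoff: Carla is ranked above Grace on 23 ballots, Grace above Carla on 46.

Grace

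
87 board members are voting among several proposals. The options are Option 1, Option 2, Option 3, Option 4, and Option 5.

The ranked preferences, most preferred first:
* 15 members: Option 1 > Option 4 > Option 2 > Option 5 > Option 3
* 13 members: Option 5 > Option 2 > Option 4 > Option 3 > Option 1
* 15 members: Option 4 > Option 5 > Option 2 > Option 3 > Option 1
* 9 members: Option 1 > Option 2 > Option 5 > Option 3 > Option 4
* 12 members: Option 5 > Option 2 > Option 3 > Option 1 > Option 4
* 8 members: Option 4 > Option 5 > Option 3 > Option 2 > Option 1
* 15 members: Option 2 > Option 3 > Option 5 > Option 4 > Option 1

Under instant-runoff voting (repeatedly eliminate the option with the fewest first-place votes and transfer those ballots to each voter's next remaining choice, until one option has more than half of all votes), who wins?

Round 1: Option 1 24, Option 2 15, Option 3 0, Option 4 23, Option 5 25. Option 3 eliminated.
Round 2: Option 1 24, Option 2 15, Option 4 23, Option 5 25. Option 2 eliminated.
Round 3: Option 1 24, Option 4 23, Option 5 40. Option 4 eliminated.
Round 4: Option 1 24, Option 5 63. Option 5 has a majority (≥44).

Option 5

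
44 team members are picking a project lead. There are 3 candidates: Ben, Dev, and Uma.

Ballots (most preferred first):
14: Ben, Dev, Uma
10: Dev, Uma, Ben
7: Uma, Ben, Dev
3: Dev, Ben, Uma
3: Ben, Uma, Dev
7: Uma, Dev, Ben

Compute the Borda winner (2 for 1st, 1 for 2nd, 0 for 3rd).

Ben: 14×2 + 10×0 + 7×1 + 3×1 + 3×2 + 7×0 = 44
Dev: 14×1 + 10×2 + 7×0 + 3×2 + 3×0 + 7×1 = 47
Uma: 14×0 + 10×1 + 7×2 + 3×0 + 3×1 + 7×2 = 41

Dev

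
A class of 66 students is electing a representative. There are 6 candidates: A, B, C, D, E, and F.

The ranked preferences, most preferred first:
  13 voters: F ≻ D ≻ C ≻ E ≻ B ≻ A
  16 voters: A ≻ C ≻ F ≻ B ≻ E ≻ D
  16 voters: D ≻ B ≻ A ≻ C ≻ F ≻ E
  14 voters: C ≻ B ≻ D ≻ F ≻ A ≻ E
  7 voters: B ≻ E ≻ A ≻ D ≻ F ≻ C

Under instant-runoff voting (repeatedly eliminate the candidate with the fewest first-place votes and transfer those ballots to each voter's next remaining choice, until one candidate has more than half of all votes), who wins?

D

Round 1: A 16, B 7, C 14, D 16, E 0, F 13. E eliminated.
Round 2: A 16, B 7, C 14, D 16, F 13. B eliminated.
Round 3: A 23, C 14, D 16, F 13. F eliminated.
Round 4: A 23, C 14, D 29. C eliminated.
Round 5: A 23, D 43. D has a majority (≥34).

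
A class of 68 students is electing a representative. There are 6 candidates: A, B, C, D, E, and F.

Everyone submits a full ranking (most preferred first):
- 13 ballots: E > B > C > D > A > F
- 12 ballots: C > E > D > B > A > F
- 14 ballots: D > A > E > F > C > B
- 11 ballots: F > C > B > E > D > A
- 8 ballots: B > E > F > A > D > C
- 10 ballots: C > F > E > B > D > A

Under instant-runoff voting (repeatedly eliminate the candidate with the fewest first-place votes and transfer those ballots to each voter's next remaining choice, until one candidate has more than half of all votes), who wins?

E

Round 1: A 0, B 8, C 22, D 14, E 13, F 11. A eliminated.
Round 2: B 8, C 22, D 14, E 13, F 11. B eliminated.
Round 3: C 22, D 14, E 21, F 11. F eliminated.
Round 4: C 33, D 14, E 21. D eliminated.
Round 5: C 33, E 35. E has a majority (≥35).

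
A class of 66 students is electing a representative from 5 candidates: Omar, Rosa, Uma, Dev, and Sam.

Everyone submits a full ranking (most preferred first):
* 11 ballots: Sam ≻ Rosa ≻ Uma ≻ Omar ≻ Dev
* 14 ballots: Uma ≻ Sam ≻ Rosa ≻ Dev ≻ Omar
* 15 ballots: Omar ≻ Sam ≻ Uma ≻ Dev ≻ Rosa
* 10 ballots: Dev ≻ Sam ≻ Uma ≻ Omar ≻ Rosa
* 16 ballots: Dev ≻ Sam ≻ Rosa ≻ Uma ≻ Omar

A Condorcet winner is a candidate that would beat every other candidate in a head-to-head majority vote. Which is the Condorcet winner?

Sam vs Omar: 51–15
Sam vs Rosa: 66–0
Sam vs Uma: 52–14
Sam vs Dev: 40–26
Sam beats every other candidate.

Sam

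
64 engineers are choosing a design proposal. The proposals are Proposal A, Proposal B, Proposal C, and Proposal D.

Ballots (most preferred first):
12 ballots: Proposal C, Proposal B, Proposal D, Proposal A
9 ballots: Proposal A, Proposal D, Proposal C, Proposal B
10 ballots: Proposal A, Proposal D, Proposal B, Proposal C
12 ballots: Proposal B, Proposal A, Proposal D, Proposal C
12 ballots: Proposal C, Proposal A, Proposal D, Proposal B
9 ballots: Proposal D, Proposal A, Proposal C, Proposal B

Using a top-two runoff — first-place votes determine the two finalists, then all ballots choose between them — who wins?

Round 1 first-place votes: Proposal A 19, Proposal B 12, Proposal C 24, Proposal D 9. Proposal C and Proposal A advance.
Runoff: Proposal C is ranked above Proposal A on 24 ballots, Proposal A above Proposal C on 40.

Proposal A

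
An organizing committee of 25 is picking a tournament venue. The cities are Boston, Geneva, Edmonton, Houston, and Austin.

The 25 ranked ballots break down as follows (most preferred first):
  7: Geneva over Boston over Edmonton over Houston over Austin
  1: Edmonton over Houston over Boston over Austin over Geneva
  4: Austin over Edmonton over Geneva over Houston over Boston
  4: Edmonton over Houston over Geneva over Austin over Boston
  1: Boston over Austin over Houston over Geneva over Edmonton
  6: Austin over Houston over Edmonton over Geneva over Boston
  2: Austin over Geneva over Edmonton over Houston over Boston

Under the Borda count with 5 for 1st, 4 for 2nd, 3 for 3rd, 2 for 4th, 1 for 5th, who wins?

Edmonton

Boston: 7×4 + 1×3 + 4×1 + 4×1 + 1×5 + 6×1 + 2×1 = 52
Geneva: 7×5 + 1×1 + 4×3 + 4×3 + 1×2 + 6×2 + 2×4 = 82
Edmonton: 7×3 + 1×5 + 4×4 + 4×5 + 1×1 + 6×3 + 2×3 = 87
Houston: 7×2 + 1×4 + 4×2 + 4×4 + 1×3 + 6×4 + 2×2 = 73
Austin: 7×1 + 1×2 + 4×5 + 4×2 + 1×4 + 6×5 + 2×5 = 81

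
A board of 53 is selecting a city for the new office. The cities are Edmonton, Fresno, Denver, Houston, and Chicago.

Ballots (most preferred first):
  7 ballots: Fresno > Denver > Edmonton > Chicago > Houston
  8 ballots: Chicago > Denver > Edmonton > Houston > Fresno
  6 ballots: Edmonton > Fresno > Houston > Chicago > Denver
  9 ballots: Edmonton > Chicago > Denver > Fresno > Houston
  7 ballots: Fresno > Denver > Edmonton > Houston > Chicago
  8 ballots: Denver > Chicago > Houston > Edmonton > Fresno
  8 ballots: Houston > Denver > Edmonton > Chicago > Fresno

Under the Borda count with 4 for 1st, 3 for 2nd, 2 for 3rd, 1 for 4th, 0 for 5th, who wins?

Edmonton: 7×2 + 8×2 + 6×4 + 9×4 + 7×2 + 8×1 + 8×2 = 128
Fresno: 7×4 + 8×0 + 6×3 + 9×1 + 7×4 + 8×0 + 8×0 = 83
Denver: 7×3 + 8×3 + 6×0 + 9×2 + 7×3 + 8×4 + 8×3 = 140
Houston: 7×0 + 8×1 + 6×2 + 9×0 + 7×1 + 8×2 + 8×4 = 75
Chicago: 7×1 + 8×4 + 6×1 + 9×3 + 7×0 + 8×3 + 8×1 = 104

Denver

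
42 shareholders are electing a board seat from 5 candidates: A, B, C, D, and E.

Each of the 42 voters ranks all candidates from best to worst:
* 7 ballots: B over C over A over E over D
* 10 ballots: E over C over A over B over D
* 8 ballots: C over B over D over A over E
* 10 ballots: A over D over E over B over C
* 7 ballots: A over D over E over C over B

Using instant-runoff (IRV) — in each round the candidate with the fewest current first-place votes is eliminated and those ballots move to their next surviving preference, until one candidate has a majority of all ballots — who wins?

C

Round 1: A 17, B 7, C 8, D 0, E 10. D eliminated.
Round 2: A 17, B 7, C 8, E 10. B eliminated.
Round 3: A 17, C 15, E 10. E eliminated.
Round 4: A 17, C 25. C has a majority (≥22).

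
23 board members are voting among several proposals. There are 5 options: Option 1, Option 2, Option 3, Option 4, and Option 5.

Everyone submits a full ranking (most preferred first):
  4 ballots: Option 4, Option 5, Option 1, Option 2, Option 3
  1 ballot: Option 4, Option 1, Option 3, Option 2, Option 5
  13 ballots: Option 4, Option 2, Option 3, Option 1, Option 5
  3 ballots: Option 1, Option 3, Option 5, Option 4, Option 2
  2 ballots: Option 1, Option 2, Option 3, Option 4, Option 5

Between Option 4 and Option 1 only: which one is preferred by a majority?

Option 4 is ranked above Option 1 on 18 ballots; Option 1 above Option 4 on 5.

Option 4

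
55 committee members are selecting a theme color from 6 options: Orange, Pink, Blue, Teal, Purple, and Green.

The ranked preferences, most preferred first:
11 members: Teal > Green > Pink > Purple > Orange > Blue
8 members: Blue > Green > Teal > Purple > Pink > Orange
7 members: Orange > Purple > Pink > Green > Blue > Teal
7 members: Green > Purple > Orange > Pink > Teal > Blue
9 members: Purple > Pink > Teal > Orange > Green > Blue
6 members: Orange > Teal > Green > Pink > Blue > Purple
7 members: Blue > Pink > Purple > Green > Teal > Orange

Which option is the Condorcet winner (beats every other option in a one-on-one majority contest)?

Green vs Orange: 33–22
Green vs Pink: 32–23
Green vs Blue: 40–15
Green vs Teal: 29–26
Green vs Purple: 32–23
Green beats every other option.

Green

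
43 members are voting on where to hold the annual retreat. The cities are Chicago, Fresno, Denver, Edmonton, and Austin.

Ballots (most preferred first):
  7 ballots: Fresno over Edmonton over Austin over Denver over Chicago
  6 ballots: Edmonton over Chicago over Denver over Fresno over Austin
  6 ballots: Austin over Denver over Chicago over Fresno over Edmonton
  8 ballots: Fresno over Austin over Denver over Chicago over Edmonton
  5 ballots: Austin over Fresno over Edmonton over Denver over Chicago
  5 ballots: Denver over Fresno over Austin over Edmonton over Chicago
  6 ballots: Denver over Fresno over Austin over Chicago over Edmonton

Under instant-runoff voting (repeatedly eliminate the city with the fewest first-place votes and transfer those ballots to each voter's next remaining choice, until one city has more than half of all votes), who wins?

Denver

Round 1: Chicago 0, Fresno 15, Denver 11, Edmonton 6, Austin 11. Chicago eliminated.
Round 2: Fresno 15, Denver 11, Edmonton 6, Austin 11. Edmonton eliminated.
Round 3: Fresno 15, Denver 17, Austin 11. Austin eliminated.
Round 4: Fresno 20, Denver 23. Denver has a majority (≥22).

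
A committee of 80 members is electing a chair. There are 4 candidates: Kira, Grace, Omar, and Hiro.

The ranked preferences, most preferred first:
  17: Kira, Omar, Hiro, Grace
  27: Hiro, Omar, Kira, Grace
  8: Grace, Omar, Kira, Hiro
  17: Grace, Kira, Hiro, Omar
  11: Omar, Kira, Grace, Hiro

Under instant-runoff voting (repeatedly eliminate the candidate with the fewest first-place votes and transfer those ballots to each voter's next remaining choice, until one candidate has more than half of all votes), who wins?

Kira

Round 1: Kira 17, Grace 25, Omar 11, Hiro 27. Omar eliminated.
Round 2: Kira 28, Grace 25, Hiro 27. Grace eliminated.
Round 3: Kira 53, Hiro 27. Kira has a majority (≥41).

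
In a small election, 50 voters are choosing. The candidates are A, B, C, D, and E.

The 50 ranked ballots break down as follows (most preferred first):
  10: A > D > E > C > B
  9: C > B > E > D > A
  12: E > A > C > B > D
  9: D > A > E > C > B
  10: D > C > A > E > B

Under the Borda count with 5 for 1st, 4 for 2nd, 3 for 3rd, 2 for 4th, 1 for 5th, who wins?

A: 10×5 + 9×1 + 12×4 + 9×4 + 10×3 = 173
B: 10×1 + 9×4 + 12×2 + 9×1 + 10×1 = 89
C: 10×2 + 9×5 + 12×3 + 9×2 + 10×4 = 159
D: 10×4 + 9×2 + 12×1 + 9×5 + 10×5 = 165
E: 10×3 + 9×3 + 12×5 + 9×3 + 10×2 = 164

A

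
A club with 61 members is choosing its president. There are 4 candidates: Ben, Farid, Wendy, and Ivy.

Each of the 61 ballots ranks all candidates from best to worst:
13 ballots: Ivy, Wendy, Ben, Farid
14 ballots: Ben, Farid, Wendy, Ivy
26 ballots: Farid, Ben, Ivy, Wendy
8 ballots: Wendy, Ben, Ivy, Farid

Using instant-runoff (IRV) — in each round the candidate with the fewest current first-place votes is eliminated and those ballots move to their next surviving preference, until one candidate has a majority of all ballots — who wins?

Round 1: Ben 14, Farid 26, Wendy 8, Ivy 13. Wendy eliminated.
Round 2: Ben 22, Farid 26, Ivy 13. Ivy eliminated.
Round 3: Ben 35, Farid 26. Ben has a majority (≥31).

Ben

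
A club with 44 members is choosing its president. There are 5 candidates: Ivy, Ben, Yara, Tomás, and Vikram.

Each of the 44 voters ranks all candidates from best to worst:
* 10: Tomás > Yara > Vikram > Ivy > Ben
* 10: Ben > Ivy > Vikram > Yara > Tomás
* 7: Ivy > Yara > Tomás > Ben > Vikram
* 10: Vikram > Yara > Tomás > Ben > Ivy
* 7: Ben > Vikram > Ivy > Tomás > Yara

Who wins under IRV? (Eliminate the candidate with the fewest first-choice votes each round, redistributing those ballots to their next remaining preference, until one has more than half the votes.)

Round 1: Ivy 7, Ben 17, Yara 0, Tomás 10, Vikram 10. Yara eliminated.
Round 2: Ivy 7, Ben 17, Tomás 10, Vikram 10. Ivy eliminated.
Round 3: Ben 17, Tomás 17, Vikram 10. Vikram eliminated.
Round 4: Ben 17, Tomás 27. Tomás has a majority (≥23).

Tomás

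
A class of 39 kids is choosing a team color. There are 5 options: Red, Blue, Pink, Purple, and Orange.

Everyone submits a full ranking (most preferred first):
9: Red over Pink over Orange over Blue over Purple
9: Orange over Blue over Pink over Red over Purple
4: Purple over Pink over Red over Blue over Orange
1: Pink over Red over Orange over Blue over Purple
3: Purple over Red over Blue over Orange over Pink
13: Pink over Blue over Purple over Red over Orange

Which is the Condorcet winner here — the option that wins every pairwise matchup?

Pink

Pink vs Red: 27–12
Pink vs Blue: 27–12
Pink vs Purple: 32–7
Pink vs Orange: 27–12
Pink beats every other option.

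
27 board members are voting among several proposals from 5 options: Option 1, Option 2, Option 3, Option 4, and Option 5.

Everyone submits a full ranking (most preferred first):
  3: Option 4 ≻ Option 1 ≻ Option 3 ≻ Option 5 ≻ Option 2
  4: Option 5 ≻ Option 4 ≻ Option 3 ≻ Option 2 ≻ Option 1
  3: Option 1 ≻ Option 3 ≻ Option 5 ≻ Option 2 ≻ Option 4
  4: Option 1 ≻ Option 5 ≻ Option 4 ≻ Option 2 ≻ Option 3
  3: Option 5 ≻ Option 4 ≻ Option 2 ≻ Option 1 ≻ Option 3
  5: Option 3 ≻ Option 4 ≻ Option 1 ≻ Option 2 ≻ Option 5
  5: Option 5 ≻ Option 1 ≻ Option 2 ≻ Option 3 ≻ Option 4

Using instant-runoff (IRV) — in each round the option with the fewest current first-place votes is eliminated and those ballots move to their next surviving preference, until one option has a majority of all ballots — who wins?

Option 1

Round 1: Option 1 7, Option 2 0, Option 3 5, Option 4 3, Option 5 12. Option 2 eliminated.
Round 2: Option 1 7, Option 3 5, Option 4 3, Option 5 12. Option 4 eliminated.
Round 3: Option 1 10, Option 3 5, Option 5 12. Option 3 eliminated.
Round 4: Option 1 15, Option 5 12. Option 1 has a majority (≥14).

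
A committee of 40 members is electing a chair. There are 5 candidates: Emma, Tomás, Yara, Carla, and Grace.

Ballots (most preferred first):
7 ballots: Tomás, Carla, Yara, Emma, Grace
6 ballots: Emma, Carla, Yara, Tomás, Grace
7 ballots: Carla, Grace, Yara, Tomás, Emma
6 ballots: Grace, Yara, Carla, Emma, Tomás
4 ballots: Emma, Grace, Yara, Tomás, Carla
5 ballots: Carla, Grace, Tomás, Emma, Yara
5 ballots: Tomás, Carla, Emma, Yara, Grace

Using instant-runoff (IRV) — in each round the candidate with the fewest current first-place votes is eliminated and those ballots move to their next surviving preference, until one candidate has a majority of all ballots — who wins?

Round 1: Emma 10, Tomás 12, Yara 0, Carla 12, Grace 6. Yara eliminated.
Round 2: Emma 10, Tomás 12, Carla 12, Grace 6. Grace eliminated.
Round 3: Emma 10, Tomás 12, Carla 18. Emma eliminated.
Round 4: Tomás 16, Carla 24. Carla has a majority (≥21).

Carla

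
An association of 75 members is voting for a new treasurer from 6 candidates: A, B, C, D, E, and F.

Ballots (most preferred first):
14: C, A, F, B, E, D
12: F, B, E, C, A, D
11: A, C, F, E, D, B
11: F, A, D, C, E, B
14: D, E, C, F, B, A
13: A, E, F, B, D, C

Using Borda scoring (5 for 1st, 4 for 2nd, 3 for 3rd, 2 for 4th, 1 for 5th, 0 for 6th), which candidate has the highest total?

A: 14×4 + 12×1 + 11×5 + 11×4 + 14×0 + 13×5 = 232
B: 14×2 + 12×4 + 11×0 + 11×0 + 14×1 + 13×2 = 116
C: 14×5 + 12×2 + 11×4 + 11×2 + 14×3 + 13×0 = 202
D: 14×0 + 12×0 + 11×1 + 11×3 + 14×5 + 13×1 = 127
E: 14×1 + 12×3 + 11×2 + 11×1 + 14×4 + 13×4 = 191
F: 14×3 + 12×5 + 11×3 + 11×5 + 14×2 + 13×3 = 257

F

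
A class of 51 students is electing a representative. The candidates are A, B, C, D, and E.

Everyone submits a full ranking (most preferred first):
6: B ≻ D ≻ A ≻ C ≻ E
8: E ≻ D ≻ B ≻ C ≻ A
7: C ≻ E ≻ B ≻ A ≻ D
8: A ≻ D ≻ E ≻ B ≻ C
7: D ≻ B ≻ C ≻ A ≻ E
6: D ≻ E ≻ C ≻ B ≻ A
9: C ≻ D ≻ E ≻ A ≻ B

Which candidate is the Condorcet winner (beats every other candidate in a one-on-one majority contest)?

D vs A: 36–15
D vs B: 38–13
D vs C: 35–16
D vs E: 36–15
D beats every other candidate.

D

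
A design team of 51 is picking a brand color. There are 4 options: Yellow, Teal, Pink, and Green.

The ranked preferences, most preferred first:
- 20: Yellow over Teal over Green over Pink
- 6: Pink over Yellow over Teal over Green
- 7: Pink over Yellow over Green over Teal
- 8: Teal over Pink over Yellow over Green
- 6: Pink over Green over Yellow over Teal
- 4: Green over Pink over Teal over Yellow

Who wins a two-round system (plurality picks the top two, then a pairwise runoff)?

Pink

Round 1 first-place votes: Yellow 20, Teal 8, Pink 19, Green 4. Yellow and Pink advance.
Runoff: Yellow is ranked above Pink on 20 ballots, Pink above Yellow on 31.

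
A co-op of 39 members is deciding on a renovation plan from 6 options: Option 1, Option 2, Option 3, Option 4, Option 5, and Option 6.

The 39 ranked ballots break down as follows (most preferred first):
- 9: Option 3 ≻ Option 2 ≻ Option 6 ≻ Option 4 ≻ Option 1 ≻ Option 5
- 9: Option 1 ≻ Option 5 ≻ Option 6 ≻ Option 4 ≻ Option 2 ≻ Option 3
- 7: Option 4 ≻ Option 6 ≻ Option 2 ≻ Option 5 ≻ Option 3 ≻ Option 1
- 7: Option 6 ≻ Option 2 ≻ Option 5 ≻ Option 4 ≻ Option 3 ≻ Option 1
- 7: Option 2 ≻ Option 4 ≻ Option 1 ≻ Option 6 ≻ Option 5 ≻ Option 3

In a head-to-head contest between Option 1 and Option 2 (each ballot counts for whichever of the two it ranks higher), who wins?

Option 2

Option 1 is ranked above Option 2 on 9 ballots; Option 2 above Option 1 on 30.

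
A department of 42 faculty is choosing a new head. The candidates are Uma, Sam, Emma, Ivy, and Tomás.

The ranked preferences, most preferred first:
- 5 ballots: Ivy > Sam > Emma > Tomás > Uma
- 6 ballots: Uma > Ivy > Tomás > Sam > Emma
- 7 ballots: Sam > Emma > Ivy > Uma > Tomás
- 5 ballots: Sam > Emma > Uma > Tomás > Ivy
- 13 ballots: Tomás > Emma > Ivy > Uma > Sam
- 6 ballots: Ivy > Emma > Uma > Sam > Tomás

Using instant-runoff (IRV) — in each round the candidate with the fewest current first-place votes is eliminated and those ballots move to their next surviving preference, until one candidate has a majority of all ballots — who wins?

Ivy

Round 1: Uma 6, Sam 12, Emma 0, Ivy 11, Tomás 13. Emma eliminated.
Round 2: Uma 6, Sam 12, Ivy 11, Tomás 13. Uma eliminated.
Round 3: Sam 12, Ivy 17, Tomás 13. Sam eliminated.
Round 4: Ivy 24, Tomás 18. Ivy has a majority (≥22).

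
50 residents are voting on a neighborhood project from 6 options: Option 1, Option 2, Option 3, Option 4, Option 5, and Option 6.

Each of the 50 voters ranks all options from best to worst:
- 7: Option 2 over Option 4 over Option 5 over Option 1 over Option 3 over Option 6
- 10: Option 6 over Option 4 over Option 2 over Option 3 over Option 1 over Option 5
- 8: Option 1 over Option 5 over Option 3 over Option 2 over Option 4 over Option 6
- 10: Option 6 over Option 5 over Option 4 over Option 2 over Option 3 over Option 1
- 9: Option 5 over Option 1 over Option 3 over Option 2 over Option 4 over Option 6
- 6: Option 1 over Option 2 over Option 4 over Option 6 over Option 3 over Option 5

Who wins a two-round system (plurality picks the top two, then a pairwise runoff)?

Round 1 first-place votes: Option 1 14, Option 2 7, Option 3 0, Option 4 0, Option 5 9, Option 6 20. Option 6 and Option 1 advance.
Runoff: Option 6 is ranked above Option 1 on 20 ballots, Option 1 above Option 6 on 30.

Option 1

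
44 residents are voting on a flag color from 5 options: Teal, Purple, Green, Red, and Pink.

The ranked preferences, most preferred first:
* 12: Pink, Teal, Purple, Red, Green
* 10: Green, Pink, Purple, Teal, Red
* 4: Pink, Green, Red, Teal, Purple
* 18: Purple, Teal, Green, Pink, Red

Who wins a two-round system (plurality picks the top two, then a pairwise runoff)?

Round 1 first-place votes: Teal 0, Purple 18, Green 10, Red 0, Pink 16. Purple and Pink advance.
Runoff: Purple is ranked above Pink on 18 ballots, Pink above Purple on 26.

Pink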